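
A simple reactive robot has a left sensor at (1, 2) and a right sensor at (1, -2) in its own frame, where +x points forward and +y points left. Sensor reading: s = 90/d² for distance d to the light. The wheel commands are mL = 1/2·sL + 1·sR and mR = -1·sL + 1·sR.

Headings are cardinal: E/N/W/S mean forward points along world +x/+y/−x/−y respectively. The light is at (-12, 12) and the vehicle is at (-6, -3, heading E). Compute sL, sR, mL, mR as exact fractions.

left sensor world pos  = (-5, -1); dL² = 218
right sensor world pos = (-5, -5); dR² = 338
sL = 90/218 = 45/109
sR = 90/338 = 45/169
mL = 1/2·sL + 1·sR = 17415/36842
mR = -1·sL + 1·sR = -2700/18421

45/109 45/169 17415/36842 -2700/18421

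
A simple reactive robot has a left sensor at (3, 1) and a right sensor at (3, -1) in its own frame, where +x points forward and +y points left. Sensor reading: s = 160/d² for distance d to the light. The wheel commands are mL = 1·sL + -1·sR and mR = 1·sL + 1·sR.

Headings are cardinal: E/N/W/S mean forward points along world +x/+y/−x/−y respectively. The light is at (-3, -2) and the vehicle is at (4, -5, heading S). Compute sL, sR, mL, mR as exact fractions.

8/5 20/9 -28/45 172/45

left sensor world pos  = (5, -8); dL² = 100
right sensor world pos = (3, -8); dR² = 72
sL = 160/100 = 8/5
sR = 160/72 = 20/9
mL = 1·sL + -1·sR = -28/45
mR = 1·sL + 1·sR = 172/45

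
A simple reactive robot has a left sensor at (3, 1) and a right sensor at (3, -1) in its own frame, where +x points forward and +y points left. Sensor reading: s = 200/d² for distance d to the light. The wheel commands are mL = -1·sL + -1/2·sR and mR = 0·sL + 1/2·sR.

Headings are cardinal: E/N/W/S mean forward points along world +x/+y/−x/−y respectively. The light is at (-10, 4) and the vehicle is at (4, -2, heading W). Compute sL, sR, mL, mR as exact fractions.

20/17 100/73 -2310/1241 50/73

left sensor world pos  = (1, -3); dL² = 170
right sensor world pos = (1, -1); dR² = 146
sL = 200/170 = 20/17
sR = 200/146 = 100/73
mL = -1·sL + -1/2·sR = -2310/1241
mR = 0·sL + 1/2·sR = 50/73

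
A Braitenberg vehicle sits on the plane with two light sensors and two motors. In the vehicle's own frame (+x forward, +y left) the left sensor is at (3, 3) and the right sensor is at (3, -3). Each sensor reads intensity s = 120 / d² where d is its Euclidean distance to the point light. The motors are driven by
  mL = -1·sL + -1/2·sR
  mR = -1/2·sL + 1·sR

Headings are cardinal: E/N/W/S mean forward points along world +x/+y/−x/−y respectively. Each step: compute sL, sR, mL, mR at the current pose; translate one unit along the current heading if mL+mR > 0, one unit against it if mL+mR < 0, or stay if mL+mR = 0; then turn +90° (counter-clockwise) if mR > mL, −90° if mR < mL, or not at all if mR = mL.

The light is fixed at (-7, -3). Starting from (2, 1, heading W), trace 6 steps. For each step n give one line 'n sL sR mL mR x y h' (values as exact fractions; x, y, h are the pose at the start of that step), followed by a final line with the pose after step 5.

0 120/37 24/17 -2484/629 -132/629 2 1 W
1 12/17 12/5 -162/85 174/85 3 1 S
2 24/41 120/169 -6516/6929 2892/6929 3 0 E
3 5/3 2/3 -2 -1/6 2 0 N
4 120/37 120/61 -9540/2257 780/2257 2 -1 W
5 12/17 12/5 -162/85 174/85 3 -1 S
final 3 -2 E

n=0: pose=(2,1,W); sL=120/37, sR=24/17; mL=-2484/629, mR=-132/629; mL+mR=-2616/629 → advance -1; mR−mL=2352/629 → turn +1·90°
n=1: pose=(3,1,S); sL=12/17, sR=12/5; mL=-162/85, mR=174/85; mL+mR=12/85 → advance +1; mR−mL=336/85 → turn +1·90°
n=2: pose=(3,0,E); sL=24/41, sR=120/169; mL=-6516/6929, mR=2892/6929; mL+mR=-3624/6929 → advance -1; mR−mL=9408/6929 → turn +1·90°
n=3: pose=(2,0,N); sL=5/3, sR=2/3; mL=-2, mR=-1/6; mL+mR=-13/6 → advance -1; mR−mL=11/6 → turn +1·90°
n=4: pose=(2,-1,W); sL=120/37, sR=120/61; mL=-9540/2257, mR=780/2257; mL+mR=-8760/2257 → advance -1; mR−mL=10320/2257 → turn +1·90°
n=5: pose=(3,-1,S); sL=12/17, sR=12/5; mL=-162/85, mR=174/85; mL+mR=12/85 → advance +1; mR−mL=336/85 → turn +1·90°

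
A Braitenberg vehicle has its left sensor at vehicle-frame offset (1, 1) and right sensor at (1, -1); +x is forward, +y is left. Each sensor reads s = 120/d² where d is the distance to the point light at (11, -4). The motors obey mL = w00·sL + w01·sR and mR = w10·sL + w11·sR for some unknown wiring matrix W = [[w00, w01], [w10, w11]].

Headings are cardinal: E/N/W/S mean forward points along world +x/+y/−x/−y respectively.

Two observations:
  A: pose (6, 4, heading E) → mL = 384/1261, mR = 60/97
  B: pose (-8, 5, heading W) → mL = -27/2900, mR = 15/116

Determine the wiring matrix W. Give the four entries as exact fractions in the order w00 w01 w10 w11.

-1/2 1/2 1/2 0

obs A: pose=(6,4,E) → sL=120/97, sR=24/13, mL=384/1261, mR=60/97
obs B: pose=(-8,5,W) → sL=15/58, sR=6/25, mL=-27/2900, mR=15/116
sensor matrix S = [[120/97, 24/13], [15/58, 6/25]]; det S = -33012/182845
solve [mL_A; mL_B] = S·[w00; w01] and [mR_A; mR_B] = S·[w10; w11]:
  w00 = -1/2, w01 = 1/2, w10 = 1/2, w11 = 0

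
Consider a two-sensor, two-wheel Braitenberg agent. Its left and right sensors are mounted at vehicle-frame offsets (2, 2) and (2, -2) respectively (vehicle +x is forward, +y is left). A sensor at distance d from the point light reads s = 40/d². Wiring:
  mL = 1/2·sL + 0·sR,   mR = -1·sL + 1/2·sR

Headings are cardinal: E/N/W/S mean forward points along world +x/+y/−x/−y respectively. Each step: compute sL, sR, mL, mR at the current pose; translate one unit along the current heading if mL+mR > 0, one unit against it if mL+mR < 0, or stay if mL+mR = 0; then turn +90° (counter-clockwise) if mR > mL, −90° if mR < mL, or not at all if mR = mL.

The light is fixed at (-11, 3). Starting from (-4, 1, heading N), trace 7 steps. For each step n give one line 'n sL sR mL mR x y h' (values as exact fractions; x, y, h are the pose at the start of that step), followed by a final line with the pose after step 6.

0 8/5 40/81 4/5 -548/405 -4 1 N
1 20/41 20/53 10/41 -650/2173 -4 0 E
2 40/89 40/41 20/89 140/3649 -5 0 S
3 10/13 2 5/13 3/13 -5 -1 W
4 40/13 40/53 20/13 -1860/689 -6 -1 N
5 20/29 20/49 10/29 -690/1421 -6 -2 E
6 8/17 40/53 4/17 -84/901 -7 -2 S
final -7 -3 W

n=0: pose=(-4,1,N); sL=8/5, sR=40/81; mL=4/5, mR=-548/405; mL+mR=-224/405 → advance -1; mR−mL=-872/405 → turn -1·90°
n=1: pose=(-4,0,E); sL=20/41, sR=20/53; mL=10/41, mR=-650/2173; mL+mR=-120/2173 → advance -1; mR−mL=-1180/2173 → turn -1·90°
n=2: pose=(-5,0,S); sL=40/89, sR=40/41; mL=20/89, mR=140/3649; mL+mR=960/3649 → advance +1; mR−mL=-680/3649 → turn -1·90°
n=3: pose=(-5,-1,W); sL=10/13, sR=2; mL=5/13, mR=3/13; mL+mR=8/13 → advance +1; mR−mL=-2/13 → turn -1·90°
n=4: pose=(-6,-1,N); sL=40/13, sR=40/53; mL=20/13, mR=-1860/689; mL+mR=-800/689 → advance -1; mR−mL=-2920/689 → turn -1·90°
n=5: pose=(-6,-2,E); sL=20/29, sR=20/49; mL=10/29, mR=-690/1421; mL+mR=-200/1421 → advance -1; mR−mL=-1180/1421 → turn -1·90°
n=6: pose=(-7,-2,S); sL=8/17, sR=40/53; mL=4/17, mR=-84/901; mL+mR=128/901 → advance +1; mR−mL=-296/901 → turn -1·90°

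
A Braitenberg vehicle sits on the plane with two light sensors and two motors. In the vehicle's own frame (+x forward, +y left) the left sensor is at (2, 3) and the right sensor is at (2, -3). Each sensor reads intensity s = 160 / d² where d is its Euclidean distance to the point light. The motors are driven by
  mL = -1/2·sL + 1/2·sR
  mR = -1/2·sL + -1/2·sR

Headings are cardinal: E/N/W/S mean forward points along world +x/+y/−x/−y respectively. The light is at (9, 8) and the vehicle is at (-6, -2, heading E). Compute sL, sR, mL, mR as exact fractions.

80/109 80/169 -2400/18421 -11120/18421

left sensor world pos  = (-4, 1); dL² = 218
right sensor world pos = (-4, -5); dR² = 338
sL = 160/218 = 80/109
sR = 160/338 = 80/169
mL = -1/2·sL + 1/2·sR = -2400/18421
mR = -1/2·sL + -1/2·sR = -11120/18421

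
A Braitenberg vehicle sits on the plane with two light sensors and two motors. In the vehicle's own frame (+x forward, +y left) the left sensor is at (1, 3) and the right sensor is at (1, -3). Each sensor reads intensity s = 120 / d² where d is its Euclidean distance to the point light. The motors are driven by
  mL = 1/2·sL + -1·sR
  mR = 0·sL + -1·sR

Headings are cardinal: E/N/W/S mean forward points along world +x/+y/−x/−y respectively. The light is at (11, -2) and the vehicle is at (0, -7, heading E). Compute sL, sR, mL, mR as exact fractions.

left sensor world pos  = (1, -4); dL² = 104
right sensor world pos = (1, -10); dR² = 164
sL = 120/104 = 15/13
sR = 120/164 = 30/41
mL = 1/2·sL + -1·sR = -165/1066
mR = 0·sL + -1·sR = -30/41

15/13 30/41 -165/1066 -30/41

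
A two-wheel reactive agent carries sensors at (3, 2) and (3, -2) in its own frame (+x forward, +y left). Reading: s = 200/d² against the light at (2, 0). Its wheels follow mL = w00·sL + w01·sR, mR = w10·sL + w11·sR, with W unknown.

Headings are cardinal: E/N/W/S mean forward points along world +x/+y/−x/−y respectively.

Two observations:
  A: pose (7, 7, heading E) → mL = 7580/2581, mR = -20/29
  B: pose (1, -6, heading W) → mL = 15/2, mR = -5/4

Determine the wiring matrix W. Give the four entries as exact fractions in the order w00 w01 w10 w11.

1/2 1 -1/2 0

obs A: pose=(7,7,E) → sL=40/29, sR=200/89, mL=7580/2581, mR=-20/29
obs B: pose=(1,-6,W) → sL=5/2, sR=25/4, mL=15/2, mR=-5/4
sensor matrix S = [[40/29, 200/89], [5/2, 25/4]]; det S = 7750/2581
solve [mL_A; mL_B] = S·[w00; w01] and [mR_A; mR_B] = S·[w10; w11]:
  w00 = 1/2, w01 = 1, w10 = -1/2, w11 = 0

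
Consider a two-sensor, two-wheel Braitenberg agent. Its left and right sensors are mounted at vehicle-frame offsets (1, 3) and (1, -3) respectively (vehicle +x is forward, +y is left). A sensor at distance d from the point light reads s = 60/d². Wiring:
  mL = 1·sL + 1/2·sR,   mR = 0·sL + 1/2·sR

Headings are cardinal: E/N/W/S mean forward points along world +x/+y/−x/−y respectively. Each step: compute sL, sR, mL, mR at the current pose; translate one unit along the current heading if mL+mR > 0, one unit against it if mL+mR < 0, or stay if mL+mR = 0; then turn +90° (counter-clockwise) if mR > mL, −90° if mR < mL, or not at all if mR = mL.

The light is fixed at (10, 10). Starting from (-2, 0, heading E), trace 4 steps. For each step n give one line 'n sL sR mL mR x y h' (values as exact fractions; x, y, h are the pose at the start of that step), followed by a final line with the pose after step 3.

n=0: pose=(-2,0,E); sL=6/17, sR=6/29; mL=225/493, mR=3/29; mL+mR=276/493 → advance +1; mR−mL=-6/17 → turn -1·90°
n=1: pose=(-1,0,S); sL=12/37, sR=60/317; mL=4914/11729, mR=30/317; mL+mR=6024/11729 → advance +1; mR−mL=-12/37 → turn -1·90°
n=2: pose=(-1,-1,W); sL=3/17, sR=15/52; mL=567/1768, mR=15/104; mL+mR=411/884 → advance +1; mR−mL=-3/17 → turn -1·90°
n=3: pose=(-2,-1,N); sL=12/65, sR=60/181; mL=4122/11765, mR=30/181; mL+mR=6072/11765 → advance +1; mR−mL=-12/65 → turn -1·90°

0 6/17 6/29 225/493 3/29 -2 0 E
1 12/37 60/317 4914/11729 30/317 -1 0 S
2 3/17 15/52 567/1768 15/104 -1 -1 W
3 12/65 60/181 4122/11765 30/181 -2 -1 N
final -2 0 E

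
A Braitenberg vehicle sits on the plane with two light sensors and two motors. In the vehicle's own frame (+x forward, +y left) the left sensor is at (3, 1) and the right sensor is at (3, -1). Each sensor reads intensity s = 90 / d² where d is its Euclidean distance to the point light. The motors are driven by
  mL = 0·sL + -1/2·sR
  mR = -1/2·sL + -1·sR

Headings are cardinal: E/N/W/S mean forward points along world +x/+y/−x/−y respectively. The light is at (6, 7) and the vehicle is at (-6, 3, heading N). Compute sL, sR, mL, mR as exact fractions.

9/17 45/61 -45/122 -2079/2074

left sensor world pos  = (-7, 6); dL² = 170
right sensor world pos = (-5, 6); dR² = 122
sL = 90/170 = 9/17
sR = 90/122 = 45/61
mL = 0·sL + -1/2·sR = -45/122
mR = -1/2·sL + -1·sR = -2079/2074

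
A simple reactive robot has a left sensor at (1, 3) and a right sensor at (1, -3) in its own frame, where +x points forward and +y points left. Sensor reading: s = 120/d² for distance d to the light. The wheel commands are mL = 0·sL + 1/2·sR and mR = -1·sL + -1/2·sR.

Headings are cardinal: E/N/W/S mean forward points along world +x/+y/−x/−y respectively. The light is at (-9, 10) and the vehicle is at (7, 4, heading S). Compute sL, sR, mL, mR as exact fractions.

left sensor world pos  = (10, 3); dL² = 410
right sensor world pos = (4, 3); dR² = 218
sL = 120/410 = 12/41
sR = 120/218 = 60/109
mL = 0·sL + 1/2·sR = 30/109
mR = -1·sL + -1/2·sR = -2538/4469

12/41 60/109 30/109 -2538/4469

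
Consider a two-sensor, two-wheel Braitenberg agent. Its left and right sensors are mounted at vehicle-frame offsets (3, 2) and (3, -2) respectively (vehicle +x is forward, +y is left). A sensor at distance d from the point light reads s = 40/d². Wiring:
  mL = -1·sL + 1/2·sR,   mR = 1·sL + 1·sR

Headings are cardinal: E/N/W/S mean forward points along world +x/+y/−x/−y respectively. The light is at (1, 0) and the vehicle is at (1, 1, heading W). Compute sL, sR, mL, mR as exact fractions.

4 20/9 -26/9 56/9

left sensor world pos  = (-2, -1); dL² = 10
right sensor world pos = (-2, 3); dR² = 18
sL = 40/10 = 4
sR = 40/18 = 20/9
mL = -1·sL + 1/2·sR = -26/9
mR = 1·sL + 1·sR = 56/9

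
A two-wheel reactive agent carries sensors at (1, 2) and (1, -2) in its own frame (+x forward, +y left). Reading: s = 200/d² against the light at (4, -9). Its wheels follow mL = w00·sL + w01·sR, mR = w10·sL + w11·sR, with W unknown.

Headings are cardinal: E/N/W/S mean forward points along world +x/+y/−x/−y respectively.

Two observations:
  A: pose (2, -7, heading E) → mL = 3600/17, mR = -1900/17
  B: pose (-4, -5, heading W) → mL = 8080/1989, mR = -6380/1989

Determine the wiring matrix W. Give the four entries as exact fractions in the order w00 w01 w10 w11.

obs A: pose=(2,-7,E) → sL=200/17, sR=200, mL=3600/17, mR=-1900/17
obs B: pose=(-4,-5,W) → sL=40/17, sR=200/117, mL=8080/1989, mR=-6380/1989
sensor matrix S = [[200/17, 200], [40/17, 200/117]]; det S = -896000/1989
solve [mL_A; mL_B] = S·[w00; w01] and [mR_A; mR_B] = S·[w10; w11]:
  w00 = 1, w01 = 1, w10 = -1, w11 = -1/2

1 1 -1 -1/2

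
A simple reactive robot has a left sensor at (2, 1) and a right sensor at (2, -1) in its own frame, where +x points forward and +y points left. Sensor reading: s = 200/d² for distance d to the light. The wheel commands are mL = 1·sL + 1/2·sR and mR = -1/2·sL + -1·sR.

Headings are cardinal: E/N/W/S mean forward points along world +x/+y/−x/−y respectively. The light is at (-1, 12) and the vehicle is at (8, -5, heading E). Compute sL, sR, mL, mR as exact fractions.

200/377 40/89 25340/33553 -23980/33553

left sensor world pos  = (10, -4); dL² = 377
right sensor world pos = (10, -6); dR² = 445
sL = 200/377 = 200/377
sR = 200/445 = 40/89
mL = 1·sL + 1/2·sR = 25340/33553
mR = -1/2·sL + -1·sR = -23980/33553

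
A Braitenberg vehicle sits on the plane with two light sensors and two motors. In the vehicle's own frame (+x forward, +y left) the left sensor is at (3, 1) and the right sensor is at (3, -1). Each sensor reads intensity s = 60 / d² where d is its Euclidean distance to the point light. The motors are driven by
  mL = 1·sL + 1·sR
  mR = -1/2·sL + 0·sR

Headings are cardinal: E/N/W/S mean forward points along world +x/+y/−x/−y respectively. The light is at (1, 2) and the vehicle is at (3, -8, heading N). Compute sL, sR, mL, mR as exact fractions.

6/5 30/29 324/145 -3/5

left sensor world pos  = (2, -5); dL² = 50
right sensor world pos = (4, -5); dR² = 58
sL = 60/50 = 6/5
sR = 60/58 = 30/29
mL = 1·sL + 1·sR = 324/145
mR = -1/2·sL + 0·sR = -3/5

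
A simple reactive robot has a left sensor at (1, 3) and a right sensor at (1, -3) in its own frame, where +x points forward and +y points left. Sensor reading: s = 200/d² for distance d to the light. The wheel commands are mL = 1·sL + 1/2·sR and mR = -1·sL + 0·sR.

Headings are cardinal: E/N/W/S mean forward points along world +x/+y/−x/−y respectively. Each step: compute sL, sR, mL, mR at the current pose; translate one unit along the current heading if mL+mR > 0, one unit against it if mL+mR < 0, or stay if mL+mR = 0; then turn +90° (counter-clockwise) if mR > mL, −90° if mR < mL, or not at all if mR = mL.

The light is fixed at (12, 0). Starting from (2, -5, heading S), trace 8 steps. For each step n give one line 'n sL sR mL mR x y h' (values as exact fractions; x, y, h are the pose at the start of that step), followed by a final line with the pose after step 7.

0 40/17 40/41 1980/697 -40/17 2 -5 S
1 100/101 20/13 2310/1313 -100/101 2 -6 W
2 200/221 200/89 39900/19669 -200/221 1 -6 N
3 25/13 50/41 1350/533 -25/13 1 -5 E
4 40/17 40/41 1980/697 -40/17 2 -5 S
5 100/101 20/13 2310/1313 -100/101 2 -6 W
6 200/221 200/89 39900/19669 -200/221 1 -6 N
7 25/13 50/41 1350/533 -25/13 1 -5 E
final 2 -5 S

n=0: pose=(2,-5,S); sL=40/17, sR=40/41; mL=1980/697, mR=-40/17; mL+mR=20/41 → advance +1; mR−mL=-3620/697 → turn -1·90°
n=1: pose=(2,-6,W); sL=100/101, sR=20/13; mL=2310/1313, mR=-100/101; mL+mR=10/13 → advance +1; mR−mL=-3610/1313 → turn -1·90°
n=2: pose=(1,-6,N); sL=200/221, sR=200/89; mL=39900/19669, mR=-200/221; mL+mR=100/89 → advance +1; mR−mL=-57700/19669 → turn -1·90°
n=3: pose=(1,-5,E); sL=25/13, sR=50/41; mL=1350/533, mR=-25/13; mL+mR=25/41 → advance +1; mR−mL=-2375/533 → turn -1·90°
n=4: pose=(2,-5,S); sL=40/17, sR=40/41; mL=1980/697, mR=-40/17; mL+mR=20/41 → advance +1; mR−mL=-3620/697 → turn -1·90°
n=5: pose=(2,-6,W); sL=100/101, sR=20/13; mL=2310/1313, mR=-100/101; mL+mR=10/13 → advance +1; mR−mL=-3610/1313 → turn -1·90°
n=6: pose=(1,-6,N); sL=200/221, sR=200/89; mL=39900/19669, mR=-200/221; mL+mR=100/89 → advance +1; mR−mL=-57700/19669 → turn -1·90°
n=7: pose=(1,-5,E); sL=25/13, sR=50/41; mL=1350/533, mR=-25/13; mL+mR=25/41 → advance +1; mR−mL=-2375/533 → turn -1·90°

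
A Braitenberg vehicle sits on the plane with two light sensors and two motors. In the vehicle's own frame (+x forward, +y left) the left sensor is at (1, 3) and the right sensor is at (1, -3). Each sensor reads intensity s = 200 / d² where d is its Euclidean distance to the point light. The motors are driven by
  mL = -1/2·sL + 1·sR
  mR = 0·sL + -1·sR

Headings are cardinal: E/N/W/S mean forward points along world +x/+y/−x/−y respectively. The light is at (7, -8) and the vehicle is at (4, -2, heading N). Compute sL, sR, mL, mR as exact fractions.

left sensor world pos  = (1, -1); dL² = 85
right sensor world pos = (7, -1); dR² = 49
sL = 200/85 = 40/17
sR = 200/49 = 200/49
mL = -1/2·sL + 1·sR = 2420/833
mR = 0·sL + -1·sR = -200/49

40/17 200/49 2420/833 -200/49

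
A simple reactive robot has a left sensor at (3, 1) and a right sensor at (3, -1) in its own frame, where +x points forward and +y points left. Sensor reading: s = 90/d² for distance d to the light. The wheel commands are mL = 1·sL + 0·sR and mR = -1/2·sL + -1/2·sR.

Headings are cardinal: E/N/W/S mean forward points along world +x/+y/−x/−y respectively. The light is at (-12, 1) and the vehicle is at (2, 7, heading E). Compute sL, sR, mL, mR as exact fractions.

left sensor world pos  = (5, 8); dL² = 338
right sensor world pos = (5, 6); dR² = 314
sL = 90/338 = 45/169
sR = 90/314 = 45/157
mL = 1·sL + 0·sR = 45/169
mR = -1/2·sL + -1/2·sR = -7335/26533

45/169 45/157 45/169 -7335/26533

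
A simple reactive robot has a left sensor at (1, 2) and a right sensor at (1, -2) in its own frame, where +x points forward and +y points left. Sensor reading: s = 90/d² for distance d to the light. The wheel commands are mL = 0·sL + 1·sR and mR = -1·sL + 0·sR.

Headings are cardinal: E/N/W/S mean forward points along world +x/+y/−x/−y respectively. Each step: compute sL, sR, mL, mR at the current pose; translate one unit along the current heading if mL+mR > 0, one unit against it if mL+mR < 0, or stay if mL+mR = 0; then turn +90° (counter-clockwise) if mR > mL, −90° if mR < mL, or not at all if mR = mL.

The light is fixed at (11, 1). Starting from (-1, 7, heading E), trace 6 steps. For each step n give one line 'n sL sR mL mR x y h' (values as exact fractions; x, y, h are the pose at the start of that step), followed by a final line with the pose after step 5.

n=0: pose=(-1,7,E); sL=18/37, sR=90/137; mL=90/137, mR=-18/37; mL+mR=864/5069 → advance +1; mR−mL=-5796/5069 → turn -1·90°
n=1: pose=(0,7,S); sL=45/53, sR=45/97; mL=45/97, mR=-45/53; mL+mR=-1980/5141 → advance -1; mR−mL=-6750/5141 → turn -1·90°
n=2: pose=(0,8,W); sL=90/169, sR=2/5; mL=2/5, mR=-90/169; mL+mR=-112/845 → advance -1; mR−mL=-788/845 → turn -1·90°
n=3: pose=(1,8,N); sL=45/104, sR=45/64; mL=45/64, mR=-45/104; mL+mR=225/832 → advance +1; mR−mL=-945/832 → turn -1·90°
n=4: pose=(1,9,E); sL=90/181, sR=10/13; mL=10/13, mR=-90/181; mL+mR=640/2353 → advance +1; mR−mL=-2980/2353 → turn -1·90°
n=5: pose=(2,9,S); sL=45/49, sR=9/17; mL=9/17, mR=-45/49; mL+mR=-324/833 → advance -1; mR−mL=-1206/833 → turn -1·90°

0 18/37 90/137 90/137 -18/37 -1 7 E
1 45/53 45/97 45/97 -45/53 0 7 S
2 90/169 2/5 2/5 -90/169 0 8 W
3 45/104 45/64 45/64 -45/104 1 8 N
4 90/181 10/13 10/13 -90/181 1 9 E
5 45/49 9/17 9/17 -45/49 2 9 S
final 2 10 W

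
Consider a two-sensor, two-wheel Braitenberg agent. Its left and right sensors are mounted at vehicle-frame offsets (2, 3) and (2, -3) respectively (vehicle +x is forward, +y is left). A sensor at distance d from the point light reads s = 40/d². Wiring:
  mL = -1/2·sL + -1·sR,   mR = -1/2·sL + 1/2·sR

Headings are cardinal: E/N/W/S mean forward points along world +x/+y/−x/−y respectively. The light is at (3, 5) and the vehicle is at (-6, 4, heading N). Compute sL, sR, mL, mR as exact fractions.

8/29 40/37 -1308/1073 432/1073

left sensor world pos  = (-9, 6); dL² = 145
right sensor world pos = (-3, 6); dR² = 37
sL = 40/145 = 8/29
sR = 40/37 = 40/37
mL = -1/2·sL + -1·sR = -1308/1073
mR = -1/2·sL + 1/2·sR = 432/1073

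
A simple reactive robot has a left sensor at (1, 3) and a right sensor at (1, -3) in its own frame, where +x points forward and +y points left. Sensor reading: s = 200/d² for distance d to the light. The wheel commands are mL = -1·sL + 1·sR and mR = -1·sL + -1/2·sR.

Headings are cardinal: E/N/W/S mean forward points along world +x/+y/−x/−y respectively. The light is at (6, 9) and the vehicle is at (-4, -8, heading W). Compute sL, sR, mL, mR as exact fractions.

left sensor world pos  = (-5, -11); dL² = 521
right sensor world pos = (-5, -5); dR² = 317
sL = 200/521 = 200/521
sR = 200/317 = 200/317
mL = -1·sL + 1·sR = 40800/165157
mR = -1·sL + -1/2·sR = -115500/165157

200/521 200/317 40800/165157 -115500/165157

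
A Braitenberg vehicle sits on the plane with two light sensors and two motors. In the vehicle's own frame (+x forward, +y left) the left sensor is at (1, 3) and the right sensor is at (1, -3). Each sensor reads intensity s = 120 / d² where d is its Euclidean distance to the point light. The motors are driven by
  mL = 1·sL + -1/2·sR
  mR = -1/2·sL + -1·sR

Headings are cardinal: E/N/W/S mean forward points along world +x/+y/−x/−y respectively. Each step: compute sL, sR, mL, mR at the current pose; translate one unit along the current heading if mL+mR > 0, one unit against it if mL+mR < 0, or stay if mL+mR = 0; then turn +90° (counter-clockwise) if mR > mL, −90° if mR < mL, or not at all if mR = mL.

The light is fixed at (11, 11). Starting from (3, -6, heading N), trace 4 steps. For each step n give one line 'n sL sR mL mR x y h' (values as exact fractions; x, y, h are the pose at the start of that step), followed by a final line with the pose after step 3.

0 120/377 120/281 11100/105937 -62100/105937 3 -6 N
1 60/137 12/49 2118/6713 -3114/6713 3 -7 E
2 120/397 24/101 7356/40097 -15588/40097 2 -7 S
3 6/25 15/37 69/1850 -486/925 2 -6 W
final 3 -6 N

n=0: pose=(3,-6,N); sL=120/377, sR=120/281; mL=11100/105937, mR=-62100/105937; mL+mR=-51000/105937 → advance -1; mR−mL=-73200/105937 → turn -1·90°
n=1: pose=(3,-7,E); sL=60/137, sR=12/49; mL=2118/6713, mR=-3114/6713; mL+mR=-996/6713 → advance -1; mR−mL=-5232/6713 → turn -1·90°
n=2: pose=(2,-7,S); sL=120/397, sR=24/101; mL=7356/40097, mR=-15588/40097; mL+mR=-8232/40097 → advance -1; mR−mL=-22944/40097 → turn -1·90°
n=3: pose=(2,-6,W); sL=6/25, sR=15/37; mL=69/1850, mR=-486/925; mL+mR=-903/1850 → advance -1; mR−mL=-1041/1850 → turn -1·90°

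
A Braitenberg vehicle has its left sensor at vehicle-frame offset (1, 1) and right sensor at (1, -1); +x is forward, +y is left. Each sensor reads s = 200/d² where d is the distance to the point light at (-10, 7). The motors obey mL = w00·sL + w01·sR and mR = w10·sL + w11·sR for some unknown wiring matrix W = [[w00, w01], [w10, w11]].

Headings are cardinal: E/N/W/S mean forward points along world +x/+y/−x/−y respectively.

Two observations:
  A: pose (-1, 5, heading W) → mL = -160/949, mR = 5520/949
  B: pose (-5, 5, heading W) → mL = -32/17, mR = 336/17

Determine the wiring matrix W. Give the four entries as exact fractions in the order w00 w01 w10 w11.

1/2 -1/2 1 1

obs A: pose=(-1,5,W) → sL=200/73, sR=40/13, mL=-160/949, mR=5520/949
obs B: pose=(-5,5,W) → sL=8, sR=200/17, mL=-32/17, mR=336/17
sensor matrix S = [[200/73, 40/13], [8, 200/17]]; det S = 122880/16133
solve [mL_A; mL_B] = S·[w00; w01] and [mR_A; mR_B] = S·[w10; w11]:
  w00 = 1/2, w01 = -1/2, w10 = 1, w11 = 1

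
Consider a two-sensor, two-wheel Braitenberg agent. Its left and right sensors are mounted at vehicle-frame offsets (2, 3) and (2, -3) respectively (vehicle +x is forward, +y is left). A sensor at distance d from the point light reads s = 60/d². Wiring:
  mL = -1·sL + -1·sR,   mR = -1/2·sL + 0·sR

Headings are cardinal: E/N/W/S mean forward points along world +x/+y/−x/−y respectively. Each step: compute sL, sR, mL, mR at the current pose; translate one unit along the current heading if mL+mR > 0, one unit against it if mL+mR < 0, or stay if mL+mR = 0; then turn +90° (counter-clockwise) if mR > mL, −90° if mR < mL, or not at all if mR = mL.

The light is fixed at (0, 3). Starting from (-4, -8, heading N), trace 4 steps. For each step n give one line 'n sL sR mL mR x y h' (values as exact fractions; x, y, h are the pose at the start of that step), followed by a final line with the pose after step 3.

0 6/13 30/41 -636/533 -3/13 -4 -8 N
1 20/87 20/39 -280/377 -10/87 -4 -9 W
2 15/49 15/58 -1605/2842 -15/98 -3 -9 S
3 12/13 60/197 -3144/2561 -6/13 -3 -8 E
final -4 -8 N

n=0: pose=(-4,-8,N); sL=6/13, sR=30/41; mL=-636/533, mR=-3/13; mL+mR=-759/533 → advance -1; mR−mL=513/533 → turn +1·90°
n=1: pose=(-4,-9,W); sL=20/87, sR=20/39; mL=-280/377, mR=-10/87; mL+mR=-970/1131 → advance -1; mR−mL=710/1131 → turn +1·90°
n=2: pose=(-3,-9,S); sL=15/49, sR=15/58; mL=-1605/2842, mR=-15/98; mL+mR=-1020/1421 → advance -1; mR−mL=585/1421 → turn +1·90°
n=3: pose=(-3,-8,E); sL=12/13, sR=60/197; mL=-3144/2561, mR=-6/13; mL+mR=-4326/2561 → advance -1; mR−mL=1962/2561 → turn +1·90°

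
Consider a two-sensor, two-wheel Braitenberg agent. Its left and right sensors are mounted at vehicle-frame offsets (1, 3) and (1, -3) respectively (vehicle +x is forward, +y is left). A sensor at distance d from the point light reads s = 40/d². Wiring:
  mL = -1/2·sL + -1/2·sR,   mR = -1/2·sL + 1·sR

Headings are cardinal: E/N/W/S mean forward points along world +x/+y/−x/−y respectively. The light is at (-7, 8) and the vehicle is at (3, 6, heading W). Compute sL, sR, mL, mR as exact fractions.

20/53 20/41 -940/2173 650/2173

left sensor world pos  = (2, 3); dL² = 106
right sensor world pos = (2, 9); dR² = 82
sL = 40/106 = 20/53
sR = 40/82 = 20/41
mL = -1/2·sL + -1/2·sR = -940/2173
mR = -1/2·sL + 1·sR = 650/2173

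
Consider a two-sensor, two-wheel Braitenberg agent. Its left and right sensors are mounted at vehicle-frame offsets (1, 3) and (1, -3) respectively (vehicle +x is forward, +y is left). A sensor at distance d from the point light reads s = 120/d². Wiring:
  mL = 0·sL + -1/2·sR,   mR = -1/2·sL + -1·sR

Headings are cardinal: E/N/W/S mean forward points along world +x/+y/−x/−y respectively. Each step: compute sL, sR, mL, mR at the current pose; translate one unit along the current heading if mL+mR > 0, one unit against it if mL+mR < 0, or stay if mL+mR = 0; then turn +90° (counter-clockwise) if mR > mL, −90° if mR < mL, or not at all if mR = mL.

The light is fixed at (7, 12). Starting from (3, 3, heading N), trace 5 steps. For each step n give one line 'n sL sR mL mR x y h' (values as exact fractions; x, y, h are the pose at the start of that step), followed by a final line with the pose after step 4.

0 120/113 24/13 -12/13 -3492/1469 3 3 N
1 60/29 60/89 -30/89 -4410/2581 3 2 E
2 24/25 24/37 -12/37 -1044/925 2 2 S
3 2/3 5/3 -5/6 -2 2 3 W
4 120/113 24/13 -12/13 -3492/1469 3 3 N
final 3 2 E

n=0: pose=(3,3,N); sL=120/113, sR=24/13; mL=-12/13, mR=-3492/1469; mL+mR=-4848/1469 → advance -1; mR−mL=-2136/1469 → turn -1·90°
n=1: pose=(3,2,E); sL=60/29, sR=60/89; mL=-30/89, mR=-4410/2581; mL+mR=-5280/2581 → advance -1; mR−mL=-3540/2581 → turn -1·90°
n=2: pose=(2,2,S); sL=24/25, sR=24/37; mL=-12/37, mR=-1044/925; mL+mR=-1344/925 → advance -1; mR−mL=-744/925 → turn -1·90°
n=3: pose=(2,3,W); sL=2/3, sR=5/3; mL=-5/6, mR=-2; mL+mR=-17/6 → advance -1; mR−mL=-7/6 → turn -1·90°
n=4: pose=(3,3,N); sL=120/113, sR=24/13; mL=-12/13, mR=-3492/1469; mL+mR=-4848/1469 → advance -1; mR−mL=-2136/1469 → turn -1·90°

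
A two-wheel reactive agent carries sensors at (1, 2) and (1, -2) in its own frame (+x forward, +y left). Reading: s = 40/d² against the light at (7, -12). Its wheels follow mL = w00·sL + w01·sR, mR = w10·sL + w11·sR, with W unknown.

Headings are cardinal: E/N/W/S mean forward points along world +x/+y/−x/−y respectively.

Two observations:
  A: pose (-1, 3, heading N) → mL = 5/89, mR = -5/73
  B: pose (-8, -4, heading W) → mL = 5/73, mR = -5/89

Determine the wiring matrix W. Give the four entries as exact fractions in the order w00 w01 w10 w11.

obs A: pose=(-1,3,N) → sL=10/89, sR=10/73, mL=5/89, mR=-5/73
obs B: pose=(-8,-4,W) → sL=10/73, sR=10/89, mL=5/73, mR=-5/89
sensor matrix S = [[10/89, 10/73], [10/73, 10/89]]; det S = -259200/42211009
solve [mL_A; mL_B] = S·[w00; w01] and [mR_A; mR_B] = S·[w10; w11]:
  w00 = 1/2, w01 = 0, w10 = 0, w11 = -1/2

1/2 0 0 -1/2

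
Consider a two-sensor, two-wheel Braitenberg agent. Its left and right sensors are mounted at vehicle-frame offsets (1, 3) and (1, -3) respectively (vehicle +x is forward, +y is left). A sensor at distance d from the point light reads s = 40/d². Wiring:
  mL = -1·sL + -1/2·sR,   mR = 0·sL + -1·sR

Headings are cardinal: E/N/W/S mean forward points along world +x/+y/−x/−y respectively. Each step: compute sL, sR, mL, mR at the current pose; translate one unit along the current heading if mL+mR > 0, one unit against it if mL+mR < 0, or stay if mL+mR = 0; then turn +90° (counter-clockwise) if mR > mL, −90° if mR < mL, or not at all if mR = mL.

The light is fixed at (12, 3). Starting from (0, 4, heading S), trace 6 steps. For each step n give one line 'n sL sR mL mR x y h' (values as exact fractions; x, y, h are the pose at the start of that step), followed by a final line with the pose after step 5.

0 40/81 8/45 -236/405 -8/45 0 4 S
1 20/73 20/61 -1950/4453 -20/61 0 5 E
2 8/53 40/109 -1932/5777 -40/109 -1 5 N
3 1/4 10/37 -57/148 -10/37 -1 4 E
4 40/293 8/25 -2172/7325 -8/25 -2 4 N
5 20/89 20/89 -30/89 -20/89 -2 3 E
final -3 3 N

n=0: pose=(0,4,S); sL=40/81, sR=8/45; mL=-236/405, mR=-8/45; mL+mR=-308/405 → advance -1; mR−mL=164/405 → turn +1·90°
n=1: pose=(0,5,E); sL=20/73, sR=20/61; mL=-1950/4453, mR=-20/61; mL+mR=-3410/4453 → advance -1; mR−mL=490/4453 → turn +1·90°
n=2: pose=(-1,5,N); sL=8/53, sR=40/109; mL=-1932/5777, mR=-40/109; mL+mR=-4052/5777 → advance -1; mR−mL=-188/5777 → turn -1·90°
n=3: pose=(-1,4,E); sL=1/4, sR=10/37; mL=-57/148, mR=-10/37; mL+mR=-97/148 → advance -1; mR−mL=17/148 → turn +1·90°
n=4: pose=(-2,4,N); sL=40/293, sR=8/25; mL=-2172/7325, mR=-8/25; mL+mR=-4516/7325 → advance -1; mR−mL=-172/7325 → turn -1·90°
n=5: pose=(-2,3,E); sL=20/89, sR=20/89; mL=-30/89, mR=-20/89; mL+mR=-50/89 → advance -1; mR−mL=10/89 → turn +1·90°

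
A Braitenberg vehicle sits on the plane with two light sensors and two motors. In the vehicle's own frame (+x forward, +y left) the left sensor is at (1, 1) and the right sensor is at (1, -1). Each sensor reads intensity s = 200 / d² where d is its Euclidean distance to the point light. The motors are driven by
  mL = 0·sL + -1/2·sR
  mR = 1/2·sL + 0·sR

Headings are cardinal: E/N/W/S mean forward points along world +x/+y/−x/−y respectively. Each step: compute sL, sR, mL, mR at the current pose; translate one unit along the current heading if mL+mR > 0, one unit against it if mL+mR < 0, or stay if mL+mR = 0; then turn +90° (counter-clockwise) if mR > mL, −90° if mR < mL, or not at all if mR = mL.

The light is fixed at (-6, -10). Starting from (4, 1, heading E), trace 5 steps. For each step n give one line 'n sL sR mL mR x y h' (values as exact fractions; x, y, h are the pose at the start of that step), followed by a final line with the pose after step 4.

0 40/53 200/221 -100/221 20/53 4 1 E
1 25/26 50/61 -25/61 25/52 3 1 N
2 40/37 200/233 -100/233 20/37 3 2 W
3 100/101 20/17 -10/17 50/101 2 2 S
4 200/277 8/9 -4/9 100/277 2 3 E
final 1 3 N

n=0: pose=(4,1,E); sL=40/53, sR=200/221; mL=-100/221, mR=20/53; mL+mR=-880/11713 → advance -1; mR−mL=9720/11713 → turn +1·90°
n=1: pose=(3,1,N); sL=25/26, sR=50/61; mL=-25/61, mR=25/52; mL+mR=225/3172 → advance +1; mR−mL=2825/3172 → turn +1·90°
n=2: pose=(3,2,W); sL=40/37, sR=200/233; mL=-100/233, mR=20/37; mL+mR=960/8621 → advance +1; mR−mL=8360/8621 → turn +1·90°
n=3: pose=(2,2,S); sL=100/101, sR=20/17; mL=-10/17, mR=50/101; mL+mR=-160/1717 → advance -1; mR−mL=1860/1717 → turn +1·90°
n=4: pose=(2,3,E); sL=200/277, sR=8/9; mL=-4/9, mR=100/277; mL+mR=-208/2493 → advance -1; mR−mL=2008/2493 → turn +1·90°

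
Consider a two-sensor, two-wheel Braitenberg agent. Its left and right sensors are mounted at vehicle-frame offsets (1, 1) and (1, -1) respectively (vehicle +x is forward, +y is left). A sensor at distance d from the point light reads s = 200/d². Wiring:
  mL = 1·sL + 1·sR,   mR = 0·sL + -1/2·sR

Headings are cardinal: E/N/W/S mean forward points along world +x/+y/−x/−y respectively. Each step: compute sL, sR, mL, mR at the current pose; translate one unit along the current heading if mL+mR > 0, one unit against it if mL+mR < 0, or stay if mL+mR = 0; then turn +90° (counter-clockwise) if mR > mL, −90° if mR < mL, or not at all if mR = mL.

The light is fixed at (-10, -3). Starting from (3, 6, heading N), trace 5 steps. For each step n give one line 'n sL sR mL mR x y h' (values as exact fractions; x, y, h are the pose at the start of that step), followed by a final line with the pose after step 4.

0 50/61 25/37 3375/2257 -25/74 3 6 N
1 200/317 200/277 118800/87809 -100/277 3 7 E
2 100/153 4/5 1112/765 -2/5 4 7 S
3 200/233 200/269 100400/62677 -100/269 4 6 W
4 50/61 25/37 3375/2257 -25/74 3 6 N
final 3 7 E

n=0: pose=(3,6,N); sL=50/61, sR=25/37; mL=3375/2257, mR=-25/74; mL+mR=5225/4514 → advance +1; mR−mL=-8275/4514 → turn -1·90°
n=1: pose=(3,7,E); sL=200/317, sR=200/277; mL=118800/87809, mR=-100/277; mL+mR=87100/87809 → advance +1; mR−mL=-150500/87809 → turn -1·90°
n=2: pose=(4,7,S); sL=100/153, sR=4/5; mL=1112/765, mR=-2/5; mL+mR=806/765 → advance +1; mR−mL=-1418/765 → turn -1·90°
n=3: pose=(4,6,W); sL=200/233, sR=200/269; mL=100400/62677, mR=-100/269; mL+mR=77100/62677 → advance +1; mR−mL=-123700/62677 → turn -1·90°
n=4: pose=(3,6,N); sL=50/61, sR=25/37; mL=3375/2257, mR=-25/74; mL+mR=5225/4514 → advance +1; mR−mL=-8275/4514 → turn -1·90°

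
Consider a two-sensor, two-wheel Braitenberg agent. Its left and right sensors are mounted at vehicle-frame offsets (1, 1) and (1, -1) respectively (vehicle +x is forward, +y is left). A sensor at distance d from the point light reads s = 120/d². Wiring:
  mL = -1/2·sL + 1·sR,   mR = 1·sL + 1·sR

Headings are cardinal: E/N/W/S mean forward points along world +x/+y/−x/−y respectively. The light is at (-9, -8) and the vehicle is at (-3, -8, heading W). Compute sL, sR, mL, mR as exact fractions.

left sensor world pos  = (-4, -9); dL² = 26
right sensor world pos = (-4, -7); dR² = 26
sL = 120/26 = 60/13
sR = 120/26 = 60/13
mL = -1/2·sL + 1·sR = 30/13
mR = 1·sL + 1·sR = 120/13

60/13 60/13 30/13 120/13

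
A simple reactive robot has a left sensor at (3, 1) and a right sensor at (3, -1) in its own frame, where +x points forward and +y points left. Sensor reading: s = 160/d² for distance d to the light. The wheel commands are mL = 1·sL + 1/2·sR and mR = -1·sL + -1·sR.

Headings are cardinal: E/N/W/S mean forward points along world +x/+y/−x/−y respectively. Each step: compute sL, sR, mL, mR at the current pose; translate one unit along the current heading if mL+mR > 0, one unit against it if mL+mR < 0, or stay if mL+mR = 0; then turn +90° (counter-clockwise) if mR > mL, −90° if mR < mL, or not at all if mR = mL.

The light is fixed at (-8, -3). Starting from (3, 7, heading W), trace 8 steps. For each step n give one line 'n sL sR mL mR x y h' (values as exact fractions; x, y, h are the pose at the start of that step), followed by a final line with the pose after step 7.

0 32/29 32/37 1648/1073 -2112/1073 3 7 W
1 16/29 80/169 3864/4901 -5024/4901 4 7 N
2 32/65 160/289 14448/18785 -19648/18785 4 6 E
3 8/9 20/17 226/153 -316/153 3 6 S
4 32/29 32/37 1648/1073 -2112/1073 3 7 W
5 16/29 80/169 3864/4901 -5024/4901 4 7 N
6 32/65 160/289 14448/18785 -19648/18785 4 6 E
7 8/9 20/17 226/153 -316/153 3 6 S
final 3 7 W

n=0: pose=(3,7,W); sL=32/29, sR=32/37; mL=1648/1073, mR=-2112/1073; mL+mR=-16/37 → advance -1; mR−mL=-3760/1073 → turn -1·90°
n=1: pose=(4,7,N); sL=16/29, sR=80/169; mL=3864/4901, mR=-5024/4901; mL+mR=-40/169 → advance -1; mR−mL=-8888/4901 → turn -1·90°
n=2: pose=(4,6,E); sL=32/65, sR=160/289; mL=14448/18785, mR=-19648/18785; mL+mR=-80/289 → advance -1; mR−mL=-34096/18785 → turn -1·90°
n=3: pose=(3,6,S); sL=8/9, sR=20/17; mL=226/153, mR=-316/153; mL+mR=-10/17 → advance -1; mR−mL=-542/153 → turn -1·90°
n=4: pose=(3,7,W); sL=32/29, sR=32/37; mL=1648/1073, mR=-2112/1073; mL+mR=-16/37 → advance -1; mR−mL=-3760/1073 → turn -1·90°
n=5: pose=(4,7,N); sL=16/29, sR=80/169; mL=3864/4901, mR=-5024/4901; mL+mR=-40/169 → advance -1; mR−mL=-8888/4901 → turn -1·90°
n=6: pose=(4,6,E); sL=32/65, sR=160/289; mL=14448/18785, mR=-19648/18785; mL+mR=-80/289 → advance -1; mR−mL=-34096/18785 → turn -1·90°
n=7: pose=(3,6,S); sL=8/9, sR=20/17; mL=226/153, mR=-316/153; mL+mR=-10/17 → advance -1; mR−mL=-542/153 → turn -1·90°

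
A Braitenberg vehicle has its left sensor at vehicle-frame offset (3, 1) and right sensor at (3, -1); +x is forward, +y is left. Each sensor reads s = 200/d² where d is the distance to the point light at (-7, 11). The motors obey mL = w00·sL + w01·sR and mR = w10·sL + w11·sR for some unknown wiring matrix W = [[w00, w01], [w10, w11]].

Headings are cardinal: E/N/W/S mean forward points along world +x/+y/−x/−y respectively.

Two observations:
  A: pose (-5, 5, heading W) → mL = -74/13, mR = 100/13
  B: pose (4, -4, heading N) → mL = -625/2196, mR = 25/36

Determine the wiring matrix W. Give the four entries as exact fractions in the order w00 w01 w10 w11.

obs A: pose=(-5,5,W) → sL=4, sR=100/13, mL=-74/13, mR=100/13
obs B: pose=(4,-4,N) → sL=50/61, sR=25/36, mL=-625/2196, mR=25/36
sensor matrix S = [[4, 100/13], [50/61, 25/36]]; det S = -25175/7137
solve [mL_A; mL_B] = S·[w00; w01] and [mR_A; mR_B] = S·[w10; w11]:
  w00 = 1/2, w01 = -1, w10 = 0, w11 = 1

1/2 -1 0 1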